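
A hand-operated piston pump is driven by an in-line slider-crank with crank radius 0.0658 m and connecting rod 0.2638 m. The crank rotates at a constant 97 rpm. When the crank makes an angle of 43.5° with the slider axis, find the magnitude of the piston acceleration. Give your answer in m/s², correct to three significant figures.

ω = 2π·97/60 = 10.16 rad/s
x(θ) = r cosθ + √(L² − r² sin²θ); with ω constant, a = ω²·d²x/dθ².
d²x/dθ² = −r cosθ − r²(cos2θ)/√u − r⁴ sin²2θ/(4u^{3/2}),  u = L² − r² sin²θ = 0.0675389 m².
Substituting r = 0.0658 m, L = 0.2638 m, θ = 43.5°: d²x/dθ² = -0.048868 m.
a = ω²·d²x/dθ² = (10.16)²·(-0.048868) = -5.0422 m/s²;  |a| = 5.0422 m/s².

5.04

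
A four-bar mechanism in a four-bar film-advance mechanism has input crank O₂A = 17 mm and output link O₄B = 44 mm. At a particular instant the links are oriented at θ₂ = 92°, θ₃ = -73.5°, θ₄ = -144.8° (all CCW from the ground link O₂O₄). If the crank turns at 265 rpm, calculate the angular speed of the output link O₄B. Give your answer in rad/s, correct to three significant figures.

2.83

ω₂ = 27.75 rad/s (from 265 rpm).
Differentiating the loop-closure r₂e^{iθ₂}+r₃e^{iθ₃}=r₁+r₄e^{iθ₄} gives r₂ω₂e^{iθ₂}+r₃ω₃e^{iθ₃}=r₄ω₄e^{iθ₄}.
Eliminating the other unknown: ω₄ = r₂ω₂ sin(θ₂−θ₃) / [r₄ sin(θ₄−θ₃)].
Numerator sine = +0.25038; denominator sine = -0.94721.
Result = 0.017·27.75·(+0.25038) / (0.044·(-0.94721)) = -2.8342 rad/s; magnitude 2.8342 rad/s.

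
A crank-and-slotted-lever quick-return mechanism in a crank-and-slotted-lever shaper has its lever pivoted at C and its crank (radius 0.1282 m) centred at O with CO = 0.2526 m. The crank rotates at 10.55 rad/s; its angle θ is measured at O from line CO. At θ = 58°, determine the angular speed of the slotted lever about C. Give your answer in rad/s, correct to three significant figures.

3.09

ω = 10.55 rad/s
Crank pin A relative to C: A = (d + r cosθ, r sinθ); lever angle φ = atan2(r sinθ, d + r cosθ).
Differentiating tanφ: φ̇ = rω(d cosθ + r)/(d² + r² + 2dr cosθ).
d² + r² + 2dr cosθ = |CA|² = 0.114563 m²;  d cosθ + r = +0.26206 m.
|ω_lever| = |0.1282·10.55·+0.26206| / 0.114563 = 3.0938 rad/s.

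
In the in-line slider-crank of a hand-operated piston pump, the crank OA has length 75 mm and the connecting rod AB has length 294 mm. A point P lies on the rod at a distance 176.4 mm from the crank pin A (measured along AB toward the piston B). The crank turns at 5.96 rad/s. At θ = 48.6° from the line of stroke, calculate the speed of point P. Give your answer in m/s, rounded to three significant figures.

0.388

ω = 5.96 rad/s.  Crank-pin speed |V_A| = rω = 0.447 m/s, perpendicular to OA.
Rod angle: sinφ = −(r/L) sinθ ⇒ φ = -11.032°; ω_rod = −rω cosθ/√(L²−r²sin²θ) = -1.0244 rad/s.
V_P = V_A + ω_rod × AP, with AP = 0.1764 m along the rod.
Components: V_Px = −rω sinθ − a·ω_rod·sinφ = -0.36988 m/s;  V_Py = rω cosθ + a·ω_rod·cosφ = +0.11824 m/s.
|V_P| = √(V_Px² + V_Py²) = 0.38832 m/s.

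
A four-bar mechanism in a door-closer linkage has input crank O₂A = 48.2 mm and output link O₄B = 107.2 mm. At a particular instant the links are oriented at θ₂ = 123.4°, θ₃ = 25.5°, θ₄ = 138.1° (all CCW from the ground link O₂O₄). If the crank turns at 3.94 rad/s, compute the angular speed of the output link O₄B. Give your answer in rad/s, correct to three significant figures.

1.90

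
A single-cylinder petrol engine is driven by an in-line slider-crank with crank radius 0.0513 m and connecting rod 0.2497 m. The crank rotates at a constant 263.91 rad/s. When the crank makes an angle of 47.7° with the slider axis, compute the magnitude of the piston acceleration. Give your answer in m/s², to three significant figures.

2340

ω = 263.9 rad/s
x(θ) = r cosθ + √(L² − r² sin²θ); with ω constant, a = ω²·d²x/dθ².
d²x/dθ² = −r cosθ − r²(cos2θ)/√u − r⁴ sin²2θ/(4u^{3/2}),  u = L² − r² sin²θ = 0.0609104 m².
Substituting r = 0.0513 m, L = 0.2497 m, θ = 47.7°: d²x/dθ² = -0.033636 m.
a = ω²·d²x/dθ² = (263.9)²·(-0.033636) = -2342.7 m/s²;  |a| = 2342.7 m/s².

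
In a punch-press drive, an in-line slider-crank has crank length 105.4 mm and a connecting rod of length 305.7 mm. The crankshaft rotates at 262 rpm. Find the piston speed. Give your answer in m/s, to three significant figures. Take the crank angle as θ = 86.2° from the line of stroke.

2.96

ω = 2π·262/60 = 27.44 rad/s
For an in-line slider-crank, x = r cosθ + √(L² − r² sin²θ), so v = −rω sinθ·[1 + r cosθ/√(L² − r² sin²θ)].
With r = 0.1054 m, L = 0.3057 m, θ = 86.2°: √(L² − r² sin²θ) = 0.28704 m.
v = −0.1054·27.44·0.99780·[1 + 0.1054·0.06627/0.28704] = -2.9557 m/s.
|v| = 2.9557 m/s.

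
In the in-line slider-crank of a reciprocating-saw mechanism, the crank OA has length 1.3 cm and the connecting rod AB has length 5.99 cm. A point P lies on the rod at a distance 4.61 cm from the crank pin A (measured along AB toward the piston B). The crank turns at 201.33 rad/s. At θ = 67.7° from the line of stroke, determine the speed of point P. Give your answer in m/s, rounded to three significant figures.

2.59

ω = 201.3 rad/s.  Crank-pin speed |V_A| = rω = 2.6173 m/s, perpendicular to OA.
Rod angle: sinφ = −(r/L) sinθ ⇒ φ = -11.584°; ω_rod = −rω cosθ/√(L²−r²sin²θ) = -16.925 rad/s.
V_P = V_A + ω_rod × AP, with AP = 0.0461 m along the rod.
Components: V_Px = −rω sinθ − a·ω_rod·sinφ = -2.5782 m/s;  V_Py = rω cosθ + a·ω_rod·cosφ = +0.22881 m/s.
|V_P| = √(V_Px² + V_Py²) = 2.5883 m/s.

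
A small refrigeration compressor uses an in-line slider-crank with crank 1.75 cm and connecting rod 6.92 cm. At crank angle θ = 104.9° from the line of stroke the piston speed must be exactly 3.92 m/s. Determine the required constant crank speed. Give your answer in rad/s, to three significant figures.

248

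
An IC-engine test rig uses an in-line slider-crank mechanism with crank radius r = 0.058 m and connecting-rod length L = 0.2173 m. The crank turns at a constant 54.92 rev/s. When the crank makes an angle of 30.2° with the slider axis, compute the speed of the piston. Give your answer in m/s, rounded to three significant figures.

ω = 2π·54.9 = 345.1 rad/s
For an in-line slider-crank, x = r cosθ + √(L² − r² sin²θ), so v = −rω sinθ·[1 + r cosθ/√(L² − r² sin²θ)].
With r = 0.058 m, L = 0.2173 m, θ = 30.2°: √(L² − r² sin²θ) = 0.21533 m.
v = −0.058·345.1·0.50302·[1 + 0.058·0.86427/0.21533] = -12.411 m/s.
|v| = 12.411 m/s.

12.4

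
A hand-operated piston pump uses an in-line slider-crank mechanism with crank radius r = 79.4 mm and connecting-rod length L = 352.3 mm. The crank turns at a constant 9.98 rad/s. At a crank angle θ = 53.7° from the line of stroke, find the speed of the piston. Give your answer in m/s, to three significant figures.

0.725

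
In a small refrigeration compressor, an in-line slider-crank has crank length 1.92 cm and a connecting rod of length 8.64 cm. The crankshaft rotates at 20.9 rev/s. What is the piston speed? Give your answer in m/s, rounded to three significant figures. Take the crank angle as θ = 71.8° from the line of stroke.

ω = 2π·20.9 = 131.3 rad/s
For an in-line slider-crank, x = r cosθ + √(L² − r² sin²θ), so v = −rω sinθ·[1 + r cosθ/√(L² − r² sin²θ)].
With r = 0.0192 m, L = 0.0864 m, θ = 71.8°: √(L² − r² sin²θ) = 0.084453 m.
v = −0.0192·131.3·0.94997·[1 + 0.0192·0.31233/0.084453] = -2.5653 m/s.
|v| = 2.5653 m/s.

2.57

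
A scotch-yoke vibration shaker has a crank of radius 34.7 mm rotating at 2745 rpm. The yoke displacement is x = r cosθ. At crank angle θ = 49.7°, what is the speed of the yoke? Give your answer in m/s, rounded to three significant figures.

7.61

ω = 287.5 rad/s (from 2745 rpm).
x = r cosθ ⇒ ẋ = −rω sinθ.
|v| = rω|sinθ| = 0.0347·287.5·|sin 49.7°| = 7.6074 m/s.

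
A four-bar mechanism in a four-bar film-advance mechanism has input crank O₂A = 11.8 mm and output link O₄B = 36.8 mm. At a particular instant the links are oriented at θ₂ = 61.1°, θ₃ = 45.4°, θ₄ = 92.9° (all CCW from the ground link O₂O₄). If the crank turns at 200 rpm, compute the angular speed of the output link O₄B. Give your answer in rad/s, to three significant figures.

2.46

ω₂ = 20.94 rad/s (from 200 rpm).
Differentiating the loop-closure r₂e^{iθ₂}+r₃e^{iθ₃}=r₁+r₄e^{iθ₄} gives r₂ω₂e^{iθ₂}+r₃ω₃e^{iθ₃}=r₄ω₄e^{iθ₄}.
Eliminating the other unknown: ω₄ = r₂ω₂ sin(θ₂−θ₃) / [r₄ sin(θ₄−θ₃)].
Numerator sine = +0.27060; denominator sine = +0.73728.
Result = 0.0118·20.94·(+0.27060) / (0.0368·(+0.73728)) = +2.4648 rad/s; magnitude 2.4648 rad/s.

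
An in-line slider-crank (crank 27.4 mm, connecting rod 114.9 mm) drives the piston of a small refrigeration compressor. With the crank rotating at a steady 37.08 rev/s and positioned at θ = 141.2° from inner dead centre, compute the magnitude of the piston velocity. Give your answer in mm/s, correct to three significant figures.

3250

ω = 2π·37.1 = 233 rad/s
For an in-line slider-crank, x = r cosθ + √(L² − r² sin²θ), so v = −rω sinθ·[1 + r cosθ/√(L² − r² sin²θ)].
With r = 0.0274 m, L = 0.1149 m, θ = 141.2°: √(L² − r² sin²θ) = 0.11361 m.
v = −0.0274·233·0.62660·[1 + 0.0274·-0.77934/0.11361] = -3.2482 m/s.
|v| = 3.2482 m/s = 3248.2 mm/s.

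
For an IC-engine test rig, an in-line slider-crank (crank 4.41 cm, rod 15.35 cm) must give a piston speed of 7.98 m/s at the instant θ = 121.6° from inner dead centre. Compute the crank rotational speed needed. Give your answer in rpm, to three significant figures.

2400

For an in-line slider-crank, |v_piston| = rω|sinθ|·[1 + r cosθ/√(L² − r² sin²θ)].
With r = 0.0441 m, L = 0.1535 m, θ = 121.6°: the bracketed kinematic factor |dx/dθ| = 0.031729 m.
ω = v/|dx/dθ| = 7.98/0.031729 = 251.5 rad/s.
N = 60ω/(2π) = 2401.7 rpm.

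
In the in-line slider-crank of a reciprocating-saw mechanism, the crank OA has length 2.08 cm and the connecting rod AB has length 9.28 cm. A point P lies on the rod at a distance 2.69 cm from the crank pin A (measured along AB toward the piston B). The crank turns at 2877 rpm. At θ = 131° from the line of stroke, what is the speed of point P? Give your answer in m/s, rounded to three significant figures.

ω = 301.3 rad/s.  Crank-pin speed |V_A| = rω = 6.2666 m/s, perpendicular to OA.
Rod angle: sinφ = −(r/L) sinθ ⇒ φ = -9.739°; ω_rod = −rω cosθ/√(L²−r²sin²θ) = +44.95 rad/s.
V_P = V_A + ω_rod × AP, with AP = 0.0269 m along the rod.
Components: V_Px = −rω sinθ − a·ω_rod·sinφ = -4.5249 m/s;  V_Py = rω cosθ + a·ω_rod·cosφ = -2.9195 m/s.
|V_P| = √(V_Px² + V_Py²) = 5.385 m/s.

5.39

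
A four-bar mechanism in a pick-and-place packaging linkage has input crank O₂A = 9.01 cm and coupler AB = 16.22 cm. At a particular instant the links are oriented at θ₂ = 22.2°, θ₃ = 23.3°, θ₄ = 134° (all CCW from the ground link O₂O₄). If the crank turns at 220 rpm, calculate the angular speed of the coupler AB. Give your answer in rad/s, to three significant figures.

12.7

ω₂ = 23.04 rad/s (from 220 rpm).
Differentiating the loop-closure r₂e^{iθ₂}+r₃e^{iθ₃}=r₁+r₄e^{iθ₄} gives r₂ω₂e^{iθ₂}+r₃ω₃e^{iθ₃}=r₄ω₄e^{iθ₄}.
Eliminating the other unknown: ω₃ = r₂ω₂ sin(θ₄−θ₂) / [r₃ sin(θ₃−θ₄)].
Numerator sine = +0.92849; denominator sine = -0.93544.
Result = 0.0901·23.04·(+0.92849) / (0.1622·(-0.93544)) = -12.702 rad/s; magnitude 12.702 rad/s.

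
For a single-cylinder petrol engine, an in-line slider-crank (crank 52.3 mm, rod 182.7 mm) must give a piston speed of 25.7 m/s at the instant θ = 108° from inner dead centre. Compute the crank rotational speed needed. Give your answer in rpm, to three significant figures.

For an in-line slider-crank, |v_piston| = rω|sinθ|·[1 + r cosθ/√(L² − r² sin²θ)].
With r = 0.0523 m, L = 0.1827 m, θ = 108°: the bracketed kinematic factor |dx/dθ| = 0.045168 m.
ω = v/|dx/dθ| = 25.7/0.045168 = 568.99 rad/s.
N = 60ω/(2π) = 5433.5 rpm.

5430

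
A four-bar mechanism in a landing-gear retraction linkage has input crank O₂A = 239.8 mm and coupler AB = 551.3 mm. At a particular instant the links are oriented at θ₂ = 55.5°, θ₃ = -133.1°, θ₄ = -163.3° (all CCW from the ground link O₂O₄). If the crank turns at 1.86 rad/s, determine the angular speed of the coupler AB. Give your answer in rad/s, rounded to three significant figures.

1.01

ω₂ = 1.86 rad/s
Differentiating the loop-closure r₂e^{iθ₂}+r₃e^{iθ₃}=r₁+r₄e^{iθ₄} gives r₂ω₂e^{iθ₂}+r₃ω₃e^{iθ₃}=r₄ω₄e^{iθ₄}.
Eliminating the other unknown: ω₃ = r₂ω₂ sin(θ₄−θ₂) / [r₃ sin(θ₃−θ₄)].
Numerator sine = +0.62660; denominator sine = +0.50302.
Result = 0.2398·1.86·(+0.62660) / (0.5513·(+0.50302)) = +1.0078 rad/s; magnitude 1.0078 rad/s.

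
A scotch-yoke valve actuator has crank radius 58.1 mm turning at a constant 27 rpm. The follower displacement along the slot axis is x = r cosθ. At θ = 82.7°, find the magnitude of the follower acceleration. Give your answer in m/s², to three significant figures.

0.0590

ω = 2.827 rad/s (from 27 rpm).
x = r cosθ ⇒ ẍ = −rω² cosθ (ω constant).
|a| = rω²|cosθ| = 0.0581·(2.827)²·|cos 82.7°| = 0.059018 m/s².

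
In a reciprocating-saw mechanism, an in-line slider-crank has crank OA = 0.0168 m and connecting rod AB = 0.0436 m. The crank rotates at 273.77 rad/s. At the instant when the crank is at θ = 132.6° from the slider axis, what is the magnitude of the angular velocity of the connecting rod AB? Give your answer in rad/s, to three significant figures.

74.5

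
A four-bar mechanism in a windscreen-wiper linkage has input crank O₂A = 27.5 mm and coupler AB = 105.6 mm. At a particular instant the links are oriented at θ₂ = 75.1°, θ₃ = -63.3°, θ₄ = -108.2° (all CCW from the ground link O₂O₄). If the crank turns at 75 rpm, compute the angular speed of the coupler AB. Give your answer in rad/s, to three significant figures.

ω₂ = 7.854 rad/s (from 75 rpm).
Differentiating the loop-closure r₂e^{iθ₂}+r₃e^{iθ₃}=r₁+r₄e^{iθ₄} gives r₂ω₂e^{iθ₂}+r₃ω₃e^{iθ₃}=r₄ω₄e^{iθ₄}.
Eliminating the other unknown: ω₃ = r₂ω₂ sin(θ₄−θ₂) / [r₃ sin(θ₃−θ₄)].
Numerator sine = +0.05756; denominator sine = +0.70587.
Result = 0.0275·7.854·(+0.05756) / (0.1056·(+0.70587)) = +0.1668 rad/s; magnitude 0.1668 rad/s.

0.167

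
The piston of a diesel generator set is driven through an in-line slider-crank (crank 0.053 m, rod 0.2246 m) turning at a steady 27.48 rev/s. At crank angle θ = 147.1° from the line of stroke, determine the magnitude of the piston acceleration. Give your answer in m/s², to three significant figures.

1170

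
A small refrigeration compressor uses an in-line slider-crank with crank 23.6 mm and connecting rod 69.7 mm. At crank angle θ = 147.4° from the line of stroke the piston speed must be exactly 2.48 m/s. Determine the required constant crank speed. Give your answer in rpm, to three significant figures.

2620

For an in-line slider-crank, |v_piston| = rω|sinθ|·[1 + r cosθ/√(L² − r² sin²θ)].
With r = 0.0236 m, L = 0.0697 m, θ = 147.4°: the bracketed kinematic factor |dx/dθ| = 0.0090261 m.
ω = v/|dx/dθ| = 2.48/0.0090261 = 274.76 rad/s.
N = 60ω/(2π) = 2623.7 rpm.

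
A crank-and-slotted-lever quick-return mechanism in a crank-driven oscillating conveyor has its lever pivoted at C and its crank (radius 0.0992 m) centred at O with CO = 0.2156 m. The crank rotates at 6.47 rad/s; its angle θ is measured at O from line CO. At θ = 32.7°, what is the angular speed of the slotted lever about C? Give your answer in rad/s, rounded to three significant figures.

ω = 6.47 rad/s
Crank pin A relative to C: A = (d + r cosθ, r sinθ); lever angle φ = atan2(r sinθ, d + r cosθ).
Differentiating tanφ: φ̇ = rω(d cosθ + r)/(d² + r² + 2dr cosθ).
d² + r² + 2dr cosθ = |CA|² = 0.0923197 m²;  d cosθ + r = +0.28063 m.
|ω_lever| = |0.0992·6.47·+0.28063| / 0.0923197 = 1.951 rad/s.

1.95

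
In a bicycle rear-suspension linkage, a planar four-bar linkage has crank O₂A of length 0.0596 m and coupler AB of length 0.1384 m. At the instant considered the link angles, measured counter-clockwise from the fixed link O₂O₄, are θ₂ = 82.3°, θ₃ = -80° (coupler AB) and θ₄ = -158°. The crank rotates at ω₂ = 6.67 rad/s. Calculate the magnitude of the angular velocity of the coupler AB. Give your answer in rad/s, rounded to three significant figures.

2.55

ω₂ = 6.67 rad/s
Differentiating the loop-closure r₂e^{iθ₂}+r₃e^{iθ₃}=r₁+r₄e^{iθ₄} gives r₂ω₂e^{iθ₂}+r₃ω₃e^{iθ₃}=r₄ω₄e^{iθ₄}.
Eliminating the other unknown: ω₃ = r₂ω₂ sin(θ₄−θ₂) / [r₃ sin(θ₃−θ₄)].
Numerator sine = +0.86863; denominator sine = +0.97815.
Result = 0.0596·6.67·(+0.86863) / (0.1384·(+0.97815)) = +2.5507 rad/s; magnitude 2.5507 rad/s.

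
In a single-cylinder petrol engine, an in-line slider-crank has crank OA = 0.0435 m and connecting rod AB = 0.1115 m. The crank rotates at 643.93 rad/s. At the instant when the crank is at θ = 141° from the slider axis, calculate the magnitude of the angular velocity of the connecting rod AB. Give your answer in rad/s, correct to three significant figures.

201

ω = 643.9 rad/s
The rod makes angle φ with the slider axis where L sinφ = r sinθ; differentiating, L cosφ·φ̇ = r ω cosθ.
L cosφ = √(L² − r² sin²θ) = 0.10809 m.
|ω_rod| = r ω |cosθ| / √(L² − r² sin²θ) = 0.0435·643.9·0.77715/0.10809 = 201.4 rad/s.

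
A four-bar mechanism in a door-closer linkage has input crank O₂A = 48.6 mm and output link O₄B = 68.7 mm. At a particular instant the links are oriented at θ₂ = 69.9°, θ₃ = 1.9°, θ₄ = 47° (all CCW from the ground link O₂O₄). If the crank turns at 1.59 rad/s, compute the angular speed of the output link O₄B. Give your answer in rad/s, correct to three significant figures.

1.47

ω₂ = 1.59 rad/s
Differentiating the loop-closure r₂e^{iθ₂}+r₃e^{iθ₃}=r₁+r₄e^{iθ₄} gives r₂ω₂e^{iθ₂}+r₃ω₃e^{iθ₃}=r₄ω₄e^{iθ₄}.
Eliminating the other unknown: ω₄ = r₂ω₂ sin(θ₂−θ₃) / [r₄ sin(θ₄−θ₃)].
Numerator sine = +0.92718; denominator sine = +0.70834.
Result = 0.0486·1.59·(+0.92718) / (0.0687·(+0.70834)) = +1.4723 rad/s; magnitude 1.4723 rad/s.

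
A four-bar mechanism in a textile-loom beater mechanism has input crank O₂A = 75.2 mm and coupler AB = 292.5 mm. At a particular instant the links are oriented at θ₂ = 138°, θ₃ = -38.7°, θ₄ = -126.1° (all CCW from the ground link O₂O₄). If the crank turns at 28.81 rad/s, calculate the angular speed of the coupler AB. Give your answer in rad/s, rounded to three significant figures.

7.38

ω₂ = 28.81 rad/s
Differentiating the loop-closure r₂e^{iθ₂}+r₃e^{iθ₃}=r₁+r₄e^{iθ₄} gives r₂ω₂e^{iθ₂}+r₃ω₃e^{iθ₃}=r₄ω₄e^{iθ₄}.
Eliminating the other unknown: ω₃ = r₂ω₂ sin(θ₄−θ₂) / [r₃ sin(θ₃−θ₄)].
Numerator sine = +0.99470; denominator sine = +0.99897.
Result = 0.0752·28.81·(+0.99470) / (0.2925·(+0.99897)) = +7.3752 rad/s; magnitude 7.3752 rad/s.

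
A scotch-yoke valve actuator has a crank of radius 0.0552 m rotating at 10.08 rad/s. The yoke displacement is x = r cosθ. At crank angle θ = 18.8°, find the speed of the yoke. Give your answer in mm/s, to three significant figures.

179

ω = 10.08 rad/s
x = r cosθ ⇒ ẋ = −rω sinθ.
|v| = rω|sinθ| = 0.0552·10.08·|sin 18.8°| = 0.17931 m/s = 179.31 mm/s.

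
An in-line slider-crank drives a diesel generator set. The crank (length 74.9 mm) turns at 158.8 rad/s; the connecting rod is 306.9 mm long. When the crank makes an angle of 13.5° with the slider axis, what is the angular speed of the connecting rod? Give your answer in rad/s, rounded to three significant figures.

37.7

ω = 158.8 rad/s
The rod makes angle φ with the slider axis where L sinφ = r sinθ; differentiating, L cosφ·φ̇ = r ω cosθ.
L cosφ = √(L² − r² sin²θ) = 0.3064 m.
|ω_rod| = r ω |cosθ| / √(L² − r² sin²θ) = 0.0749·158.8·0.97237/0.3064 = 37.746 rad/s.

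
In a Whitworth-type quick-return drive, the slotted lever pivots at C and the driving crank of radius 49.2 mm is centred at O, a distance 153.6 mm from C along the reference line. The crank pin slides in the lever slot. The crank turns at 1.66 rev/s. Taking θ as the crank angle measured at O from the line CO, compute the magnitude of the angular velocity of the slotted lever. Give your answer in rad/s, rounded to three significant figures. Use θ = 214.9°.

2.89

ω = 10.43 rad/s (from 1.66 rev/s).
Crank pin A relative to C: A = (d + r cosθ, r sinθ); lever angle φ = atan2(r sinθ, d + r cosθ).
Differentiating tanφ: φ̇ = rω(d cosθ + r)/(d² + r² + 2dr cosθ).
d² + r² + 2dr cosθ = |CA|² = 0.0136176 m²;  d cosθ + r = -0.076775 m.
|ω_lever| = |0.0492·10.43·-0.076775| / 0.0136176 = 2.8932 rad/s.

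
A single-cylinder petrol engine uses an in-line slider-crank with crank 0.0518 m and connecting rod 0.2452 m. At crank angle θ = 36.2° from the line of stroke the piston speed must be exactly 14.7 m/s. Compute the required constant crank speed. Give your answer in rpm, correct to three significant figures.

3920

For an in-line slider-crank, |v_piston| = rω|sinθ|·[1 + r cosθ/√(L² − r² sin²θ)].
With r = 0.0518 m, L = 0.2452 m, θ = 36.2°: the bracketed kinematic factor |dx/dθ| = 0.03585 m.
ω = v/|dx/dθ| = 14.7/0.03585 = 410.04 rad/s.
N = 60ω/(2π) = 3915.6 rpm.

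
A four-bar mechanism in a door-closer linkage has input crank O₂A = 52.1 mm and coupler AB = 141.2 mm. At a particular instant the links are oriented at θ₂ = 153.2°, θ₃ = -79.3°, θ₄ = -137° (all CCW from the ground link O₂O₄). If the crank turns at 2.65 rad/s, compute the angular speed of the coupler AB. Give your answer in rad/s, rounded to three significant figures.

1.09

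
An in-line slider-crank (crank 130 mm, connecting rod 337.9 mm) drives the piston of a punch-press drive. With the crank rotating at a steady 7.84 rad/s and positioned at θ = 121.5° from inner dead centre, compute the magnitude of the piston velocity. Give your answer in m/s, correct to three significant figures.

ω = 7.84 rad/s
For an in-line slider-crank, x = r cosθ + √(L² − r² sin²θ), so v = −rω sinθ·[1 + r cosθ/√(L² − r² sin²θ)].
With r = 0.13 m, L = 0.3379 m, θ = 121.5°: √(L² − r² sin²θ) = 0.3192 m.
v = −0.13·7.84·0.85264·[1 + 0.13·-0.52250/0.3192] = -0.68409 m/s.
|v| = 0.68409 m/s.

0.684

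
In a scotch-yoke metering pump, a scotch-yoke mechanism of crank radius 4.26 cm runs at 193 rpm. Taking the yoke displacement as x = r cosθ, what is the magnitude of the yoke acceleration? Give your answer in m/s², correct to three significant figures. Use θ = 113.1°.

6.83

ω = 20.21 rad/s (from 193 rpm).
x = r cosθ ⇒ ẍ = −rω² cosθ (ω constant).
|a| = rω²|cosθ| = 0.0426·(20.21)²·|cos 113.1°| = 6.8272 m/s².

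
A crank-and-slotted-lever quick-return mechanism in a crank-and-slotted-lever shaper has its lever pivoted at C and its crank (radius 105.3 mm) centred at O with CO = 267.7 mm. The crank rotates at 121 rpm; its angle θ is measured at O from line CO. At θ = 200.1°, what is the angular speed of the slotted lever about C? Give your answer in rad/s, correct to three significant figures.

ω = 12.67 rad/s (from 121 rpm).
Crank pin A relative to C: A = (d + r cosθ, r sinθ); lever angle φ = atan2(r sinθ, d + r cosθ).
Differentiating tanφ: φ̇ = rω(d cosθ + r)/(d² + r² + 2dr cosθ).
d² + r² + 2dr cosθ = |CA|² = 0.0298075 m²;  d cosθ + r = -0.1461 m.
|ω_lever| = |0.1053·12.67·-0.1461| / 0.0298075 = 6.5396 rad/s.

6.54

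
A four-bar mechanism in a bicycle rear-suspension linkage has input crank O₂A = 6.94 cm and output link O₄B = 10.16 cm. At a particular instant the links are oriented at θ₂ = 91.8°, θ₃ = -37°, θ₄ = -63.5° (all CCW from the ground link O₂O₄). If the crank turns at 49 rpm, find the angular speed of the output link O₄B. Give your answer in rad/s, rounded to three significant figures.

ω₂ = 5.131 rad/s (from 49 rpm).
Differentiating the loop-closure r₂e^{iθ₂}+r₃e^{iθ₃}=r₁+r₄e^{iθ₄} gives r₂ω₂e^{iθ₂}+r₃ω₃e^{iθ₃}=r₄ω₄e^{iθ₄}.
Eliminating the other unknown: ω₄ = r₂ω₂ sin(θ₂−θ₃) / [r₄ sin(θ₄−θ₃)].
Numerator sine = +0.77934; denominator sine = -0.44620.
Result = 0.0694·5.131·(+0.77934) / (0.1016·(-0.44620)) = -6.1219 rad/s; magnitude 6.1219 rad/s.

6.12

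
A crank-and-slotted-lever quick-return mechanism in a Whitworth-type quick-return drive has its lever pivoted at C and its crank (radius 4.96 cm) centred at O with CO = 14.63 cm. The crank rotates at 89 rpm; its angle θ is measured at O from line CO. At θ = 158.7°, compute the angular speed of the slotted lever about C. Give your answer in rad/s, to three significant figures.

ω = 9.32 rad/s (from 89 rpm).
Crank pin A relative to C: A = (d + r cosθ, r sinθ); lever angle φ = atan2(r sinθ, d + r cosθ).
Differentiating tanφ: φ̇ = rω(d cosθ + r)/(d² + r² + 2dr cosθ).
d² + r² + 2dr cosθ = |CA|² = 0.0103423 m²;  d cosθ + r = -0.086706 m.
|ω_lever| = |0.0496·9.32·-0.086706| / 0.0103423 = 3.8756 rad/s.

3.88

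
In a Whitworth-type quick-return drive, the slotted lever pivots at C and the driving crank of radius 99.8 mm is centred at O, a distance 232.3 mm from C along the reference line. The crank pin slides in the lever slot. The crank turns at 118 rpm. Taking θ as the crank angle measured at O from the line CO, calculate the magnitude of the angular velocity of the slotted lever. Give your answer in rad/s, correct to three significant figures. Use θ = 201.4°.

ω = 12.36 rad/s (from 118 rpm).
Crank pin A relative to C: A = (d + r cosθ, r sinθ); lever angle φ = atan2(r sinθ, d + r cosθ).
Differentiating tanφ: φ̇ = rω(d cosθ + r)/(d² + r² + 2dr cosθ).
d² + r² + 2dr cosθ = |CA|² = 0.020753 m²;  d cosθ + r = -0.11648 m.
|ω_lever| = |0.0998·12.36·-0.11648| / 0.020753 = 6.9219 rad/s.

6.92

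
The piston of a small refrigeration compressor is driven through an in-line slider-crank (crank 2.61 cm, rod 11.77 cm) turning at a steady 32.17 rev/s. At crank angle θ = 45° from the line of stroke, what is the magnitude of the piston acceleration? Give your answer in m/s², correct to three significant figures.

ω = 2π·32.2 = 202.1 rad/s
x(θ) = r cosθ + √(L² − r² sin²θ); with ω constant, a = ω²·d²x/dθ².
d²x/dθ² = −r cosθ − r²(cos2θ)/√u − r⁴ sin²2θ/(4u^{3/2}),  u = L² − r² sin²θ = 0.0135127 m².
Substituting r = 0.0261 m, L = 0.1177 m, θ = 45°: d²x/dθ² = -0.018529 m.
a = ω²·d²x/dθ² = (202.1)²·(-0.018529) = -757.05 m/s²;  |a| = 757.05 m/s².

757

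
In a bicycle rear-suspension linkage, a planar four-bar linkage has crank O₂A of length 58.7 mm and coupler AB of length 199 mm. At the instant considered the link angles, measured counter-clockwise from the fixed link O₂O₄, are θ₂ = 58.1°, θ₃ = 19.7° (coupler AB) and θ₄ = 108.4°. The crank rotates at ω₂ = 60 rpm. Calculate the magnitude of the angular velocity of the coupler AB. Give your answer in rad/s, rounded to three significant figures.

1.43

ω₂ = 6.283 rad/s (from 60 rpm).
Differentiating the loop-closure r₂e^{iθ₂}+r₃e^{iθ₃}=r₁+r₄e^{iθ₄} gives r₂ω₂e^{iθ₂}+r₃ω₃e^{iθ₃}=r₄ω₄e^{iθ₄}.
Eliminating the other unknown: ω₃ = r₂ω₂ sin(θ₄−θ₂) / [r₃ sin(θ₃−θ₄)].
Numerator sine = +0.76940; denominator sine = -0.99974.
Result = 0.0587·6.283·(+0.76940) / (0.199·(-0.99974)) = -1.4264 rad/s; magnitude 1.4264 rad/s.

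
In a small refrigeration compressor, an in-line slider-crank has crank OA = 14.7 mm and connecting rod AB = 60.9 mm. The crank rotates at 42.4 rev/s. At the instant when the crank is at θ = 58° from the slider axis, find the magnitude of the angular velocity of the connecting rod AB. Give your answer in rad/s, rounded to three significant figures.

ω = 266.4 rad/s (converted from 42.4 rev/s).
The rod makes angle φ with the slider axis where L sinφ = r sinθ; differentiating, L cosφ·φ̇ = r ω cosθ.
L cosφ = √(L² − r² sin²θ) = 0.05961 m.
|ω_rod| = r ω |cosθ| / √(L² − r² sin²θ) = 0.0147·266.4·0.52992/0.05961 = 34.814 rad/s.

34.8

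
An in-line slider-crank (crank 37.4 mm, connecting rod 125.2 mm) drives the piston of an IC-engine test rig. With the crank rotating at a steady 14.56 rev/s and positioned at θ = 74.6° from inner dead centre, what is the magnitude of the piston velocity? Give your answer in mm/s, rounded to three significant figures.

3570

ω = 2π·14.6 = 91.48 rad/s
For an in-line slider-crank, x = r cosθ + √(L² − r² sin²θ), so v = −rω sinθ·[1 + r cosθ/√(L² − r² sin²θ)].
With r = 0.0374 m, L = 0.1252 m, θ = 74.6°: √(L² − r² sin²θ) = 0.1199 m.
v = −0.0374·91.48·0.96410·[1 + 0.0374·0.26556/0.1199] = -3.5719 m/s.
|v| = 3.5719 m/s = 3571.9 mm/s.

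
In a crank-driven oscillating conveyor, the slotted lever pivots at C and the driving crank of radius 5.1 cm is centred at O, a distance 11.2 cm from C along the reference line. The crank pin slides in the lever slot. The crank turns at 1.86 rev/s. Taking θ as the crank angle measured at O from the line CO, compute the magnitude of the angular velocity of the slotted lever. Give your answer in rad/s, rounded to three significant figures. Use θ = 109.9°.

0.682

ω = 11.69 rad/s (from 1.86 rev/s).
Crank pin A relative to C: A = (d + r cosθ, r sinθ); lever angle φ = atan2(r sinθ, d + r cosθ).
Differentiating tanφ: φ̇ = rω(d cosθ + r)/(d² + r² + 2dr cosθ).
d² + r² + 2dr cosθ = |CA|² = 0.0112565 m²;  d cosθ + r = +0.012877 m.
|ω_lever| = |0.051·11.69·+0.012877| / 0.0112565 = 0.68185 rad/s.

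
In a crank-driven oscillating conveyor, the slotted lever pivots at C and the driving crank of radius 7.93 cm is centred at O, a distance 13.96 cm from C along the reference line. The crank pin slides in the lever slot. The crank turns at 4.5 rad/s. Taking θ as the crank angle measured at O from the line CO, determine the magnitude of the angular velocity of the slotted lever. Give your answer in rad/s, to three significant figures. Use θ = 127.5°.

0.165

ω = 4.5 rad/s
Crank pin A relative to C: A = (d + r cosθ, r sinθ); lever angle φ = atan2(r sinθ, d + r cosθ).
Differentiating tanφ: φ̇ = rω(d cosθ + r)/(d² + r² + 2dr cosθ).
d² + r² + 2dr cosθ = |CA|² = 0.0122983 m²;  d cosθ + r = -0.0056831 m.
|ω_lever| = |0.0793·4.5·-0.0056831| / 0.0122983 = 0.1649 rad/s.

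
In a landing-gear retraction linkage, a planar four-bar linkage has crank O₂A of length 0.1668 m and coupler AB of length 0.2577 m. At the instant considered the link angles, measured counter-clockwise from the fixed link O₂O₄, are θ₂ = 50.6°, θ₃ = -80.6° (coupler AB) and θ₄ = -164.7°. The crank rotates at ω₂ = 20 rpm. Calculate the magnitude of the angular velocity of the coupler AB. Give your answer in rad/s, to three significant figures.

0.788

ω₂ = 2.094 rad/s (from 20 rpm).
Differentiating the loop-closure r₂e^{iθ₂}+r₃e^{iθ₃}=r₁+r₄e^{iθ₄} gives r₂ω₂e^{iθ₂}+r₃ω₃e^{iθ₃}=r₄ω₄e^{iθ₄}.
Eliminating the other unknown: ω₃ = r₂ω₂ sin(θ₄−θ₂) / [r₃ sin(θ₃−θ₄)].
Numerator sine = +0.57786; denominator sine = +0.99470.
Result = 0.1668·2.094·(+0.57786) / (0.2577·(+0.99470)) = +0.78753 rad/s; magnitude 0.78753 rad/s.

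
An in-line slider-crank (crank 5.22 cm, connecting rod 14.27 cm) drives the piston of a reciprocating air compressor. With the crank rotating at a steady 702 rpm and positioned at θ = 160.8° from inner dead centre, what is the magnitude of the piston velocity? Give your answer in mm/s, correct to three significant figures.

823

ω = 2π·702/60 = 73.51 rad/s
For an in-line slider-crank, x = r cosθ + √(L² − r² sin²θ), so v = −rω sinθ·[1 + r cosθ/√(L² − r² sin²θ)].
With r = 0.0522 m, L = 0.1427 m, θ = 160.8°: √(L² − r² sin²θ) = 0.14166 m.
v = −0.0522·73.51·0.32887·[1 + 0.0522·-0.94438/0.14166] = -0.82284 m/s.
|v| = 0.82284 m/s = 822.84 mm/s.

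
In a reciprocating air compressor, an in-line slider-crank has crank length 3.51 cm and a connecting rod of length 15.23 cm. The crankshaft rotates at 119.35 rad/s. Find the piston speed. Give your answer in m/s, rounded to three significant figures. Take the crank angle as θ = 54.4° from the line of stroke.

3.87

ω = 119.3 rad/s
For an in-line slider-crank, x = r cosθ + √(L² − r² sin²θ), so v = −rω sinθ·[1 + r cosθ/√(L² − r² sin²θ)].
With r = 0.0351 m, L = 0.1523 m, θ = 54.4°: √(L² − r² sin²θ) = 0.1496 m.
v = −0.0351·119.3·0.81310·[1 + 0.0351·0.58212/0.1496] = -3.8714 m/s.
|v| = 3.8714 m/s.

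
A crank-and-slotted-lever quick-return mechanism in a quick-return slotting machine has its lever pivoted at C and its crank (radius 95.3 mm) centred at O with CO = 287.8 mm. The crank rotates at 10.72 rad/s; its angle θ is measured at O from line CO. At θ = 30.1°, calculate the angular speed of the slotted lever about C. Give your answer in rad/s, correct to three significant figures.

ω = 10.72 rad/s
Crank pin A relative to C: A = (d + r cosθ, r sinθ); lever angle φ = atan2(r sinθ, d + r cosθ).
Differentiating tanφ: φ̇ = rω(d cosθ + r)/(d² + r² + 2dr cosθ).
d² + r² + 2dr cosθ = |CA|² = 0.139369 m²;  d cosθ + r = +0.34429 m.
|ω_lever| = |0.0953·10.72·+0.34429| / 0.139369 = 2.5238 rad/s.

2.52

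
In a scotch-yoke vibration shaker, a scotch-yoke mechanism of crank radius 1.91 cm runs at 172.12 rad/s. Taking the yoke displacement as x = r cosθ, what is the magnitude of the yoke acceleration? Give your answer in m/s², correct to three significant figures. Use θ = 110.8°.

201

ω = 172.1 rad/s
x = r cosθ ⇒ ẍ = −rω² cosθ (ω constant).
|a| = rω²|cosθ| = 0.0191·(172.1)²·|cos 110.8°| = 200.93 m/s².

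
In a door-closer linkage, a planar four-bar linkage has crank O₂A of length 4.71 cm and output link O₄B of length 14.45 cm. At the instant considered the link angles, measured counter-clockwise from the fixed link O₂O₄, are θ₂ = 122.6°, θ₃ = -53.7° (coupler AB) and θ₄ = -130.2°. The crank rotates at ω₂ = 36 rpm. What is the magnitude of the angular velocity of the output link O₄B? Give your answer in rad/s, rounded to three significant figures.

0.0816

ω₂ = 3.77 rad/s (from 36 rpm).
Differentiating the loop-closure r₂e^{iθ₂}+r₃e^{iθ₃}=r₁+r₄e^{iθ₄} gives r₂ω₂e^{iθ₂}+r₃ω₃e^{iθ₃}=r₄ω₄e^{iθ₄}.
Eliminating the other unknown: ω₄ = r₂ω₂ sin(θ₂−θ₃) / [r₄ sin(θ₄−θ₃)].
Numerator sine = +0.06453; denominator sine = -0.97237.
Result = 0.0471·3.77·(+0.06453) / (0.1445·(-0.97237)) = -0.081551 rad/s; magnitude 0.081551 rad/s.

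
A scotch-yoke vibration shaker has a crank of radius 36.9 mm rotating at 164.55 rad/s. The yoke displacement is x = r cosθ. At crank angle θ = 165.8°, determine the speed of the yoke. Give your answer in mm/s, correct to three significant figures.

1490

ω = 164.6 rad/s
x = r cosθ ⇒ ẋ = −rω sinθ.
|v| = rω|sinθ| = 0.0369·164.6·|sin 165.8°| = 1.4895 m/s = 1489.5 mm/s.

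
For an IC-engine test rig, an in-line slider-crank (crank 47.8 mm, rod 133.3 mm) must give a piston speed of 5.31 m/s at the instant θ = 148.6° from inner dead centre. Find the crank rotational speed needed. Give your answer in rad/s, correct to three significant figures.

310

For an in-line slider-crank, |v_piston| = rω|sinθ|·[1 + r cosθ/√(L² − r² sin²θ)].
With r = 0.0478 m, L = 0.1333 m, θ = 148.6°: the bracketed kinematic factor |dx/dθ| = 0.017145 m.
ω = v/|dx/dθ| = 5.31/0.017145 = 309.71 rad/s.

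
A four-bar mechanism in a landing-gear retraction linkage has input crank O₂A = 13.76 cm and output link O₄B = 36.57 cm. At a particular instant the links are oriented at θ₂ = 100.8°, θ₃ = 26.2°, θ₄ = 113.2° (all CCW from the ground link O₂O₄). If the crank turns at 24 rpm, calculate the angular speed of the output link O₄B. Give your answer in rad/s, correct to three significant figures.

ω₂ = 2.513 rad/s (from 24 rpm).
Differentiating the loop-closure r₂e^{iθ₂}+r₃e^{iθ₃}=r₁+r₄e^{iθ₄} gives r₂ω₂e^{iθ₂}+r₃ω₃e^{iθ₃}=r₄ω₄e^{iθ₄}.
Eliminating the other unknown: ω₄ = r₂ω₂ sin(θ₂−θ₃) / [r₄ sin(θ₄−θ₃)].
Numerator sine = +0.96410; denominator sine = +0.99863.
Result = 0.1376·2.513·(+0.96410) / (0.3657·(+0.99863)) = +0.91295 rad/s; magnitude 0.91295 rad/s.

0.913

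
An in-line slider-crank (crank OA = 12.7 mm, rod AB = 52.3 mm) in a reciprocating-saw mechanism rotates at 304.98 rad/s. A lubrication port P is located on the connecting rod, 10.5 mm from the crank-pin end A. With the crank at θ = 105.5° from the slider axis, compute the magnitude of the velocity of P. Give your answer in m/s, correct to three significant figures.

ω = 305 rad/s.  Crank-pin speed |V_A| = rω = 3.8732 m/s, perpendicular to OA.
Rod angle: sinφ = −(r/L) sinθ ⇒ φ = -13.533°; ω_rod = −rω cosθ/√(L²−r²sin²θ) = +20.356 rad/s.
V_P = V_A + ω_rod × AP, with AP = 0.0105 m along the rod.
Components: V_Px = −rω sinθ − a·ω_rod·sinφ = -3.6824 m/s;  V_Py = rω cosθ + a·ω_rod·cosφ = -0.82727 m/s.
|V_P| = √(V_Px² + V_Py²) = 3.7741 m/s.

3.77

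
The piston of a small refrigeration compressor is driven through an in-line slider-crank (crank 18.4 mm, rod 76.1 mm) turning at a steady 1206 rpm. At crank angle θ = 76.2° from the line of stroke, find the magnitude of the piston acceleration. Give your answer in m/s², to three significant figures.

ω = 2π·1206/60 = 126.3 rad/s
x(θ) = r cosθ + √(L² − r² sin²θ); with ω constant, a = ω²·d²x/dθ².
d²x/dθ² = −r cosθ − r²(cos2θ)/√u − r⁴ sin²2θ/(4u^{3/2}),  u = L² − r² sin²θ = 0.00547191 m².
Substituting r = 0.0184 m, L = 0.0761 m, θ = 76.2°: d²x/dθ² = -0.0003482 m.
a = ω²·d²x/dθ² = (126.3)²·(-0.0003482) = -5.5536 m/s²;  |a| = 5.5536 m/s².

5.55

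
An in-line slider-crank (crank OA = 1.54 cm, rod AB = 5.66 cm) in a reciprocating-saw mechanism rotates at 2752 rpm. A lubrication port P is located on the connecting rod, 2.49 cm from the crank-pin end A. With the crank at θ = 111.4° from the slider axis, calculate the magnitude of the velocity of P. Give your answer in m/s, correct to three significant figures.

4.05

ω = 288.2 rad/s.  Crank-pin speed |V_A| = rω = 4.4381 m/s, perpendicular to OA.
Rod angle: sinφ = −(r/L) sinθ ⇒ φ = -14.674°; ω_rod = −rω cosθ/√(L²−r²sin²θ) = +29.575 rad/s.
V_P = V_A + ω_rod × AP, with AP = 0.0249 m along the rod.
Components: V_Px = −rω sinθ − a·ω_rod·sinφ = -3.9456 m/s;  V_Py = rω cosθ + a·ω_rod·cosφ = -0.90696 m/s.
|V_P| = √(V_Px² + V_Py²) = 4.0485 m/s.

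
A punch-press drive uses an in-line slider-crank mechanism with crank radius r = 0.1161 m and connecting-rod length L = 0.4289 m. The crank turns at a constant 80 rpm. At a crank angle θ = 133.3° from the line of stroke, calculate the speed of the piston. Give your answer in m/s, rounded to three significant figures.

ω = 2π·80/60 = 8.378 rad/s
For an in-line slider-crank, x = r cosθ + √(L² − r² sin²θ), so v = −rω sinθ·[1 + r cosθ/√(L² − r² sin²θ)].
With r = 0.1161 m, L = 0.4289 m, θ = 133.3°: √(L² − r² sin²θ) = 0.42049 m.
v = −0.1161·8.378·0.72777·[1 + 0.1161·-0.68582/0.42049] = -0.57382 m/s.
|v| = 0.57382 m/s.

0.574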